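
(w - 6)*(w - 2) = w^2 - 8*w + 12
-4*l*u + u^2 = u*(-4*l + u)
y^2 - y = y*(y - 1)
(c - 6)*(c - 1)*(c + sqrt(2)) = c^3 - 7*c^2 + sqrt(2)*c^2 - 7*sqrt(2)*c + 6*c + 6*sqrt(2)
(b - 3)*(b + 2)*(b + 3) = b^3 + 2*b^2 - 9*b - 18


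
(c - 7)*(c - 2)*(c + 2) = c^3 - 7*c^2 - 4*c + 28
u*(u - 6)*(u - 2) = u^3 - 8*u^2 + 12*u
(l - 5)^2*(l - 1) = l^3 - 11*l^2 + 35*l - 25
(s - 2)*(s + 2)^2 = s^3 + 2*s^2 - 4*s - 8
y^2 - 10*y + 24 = (y - 6)*(y - 4)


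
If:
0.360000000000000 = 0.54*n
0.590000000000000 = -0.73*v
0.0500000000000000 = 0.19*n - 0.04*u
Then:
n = 0.67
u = 1.92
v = -0.81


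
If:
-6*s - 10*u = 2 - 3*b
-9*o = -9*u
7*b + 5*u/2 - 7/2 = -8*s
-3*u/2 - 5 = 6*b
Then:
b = -539/978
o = -184/163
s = 2489/1956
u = -184/163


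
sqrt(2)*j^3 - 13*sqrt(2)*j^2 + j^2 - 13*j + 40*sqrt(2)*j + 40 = (j - 8)*(j - 5)*(sqrt(2)*j + 1)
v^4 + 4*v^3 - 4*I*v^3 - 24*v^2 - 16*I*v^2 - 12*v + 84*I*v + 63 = (v - 3)*(v + 7)*(v - 3*I)*(v - I)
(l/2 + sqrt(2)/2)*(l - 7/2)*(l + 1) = l^3/2 - 5*l^2/4 + sqrt(2)*l^2/2 - 5*sqrt(2)*l/4 - 7*l/4 - 7*sqrt(2)/4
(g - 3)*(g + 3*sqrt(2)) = g^2 - 3*g + 3*sqrt(2)*g - 9*sqrt(2)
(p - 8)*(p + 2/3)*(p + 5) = p^3 - 7*p^2/3 - 42*p - 80/3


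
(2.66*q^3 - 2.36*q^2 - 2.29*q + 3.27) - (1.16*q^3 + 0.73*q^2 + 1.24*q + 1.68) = 1.5*q^3 - 3.09*q^2 - 3.53*q + 1.59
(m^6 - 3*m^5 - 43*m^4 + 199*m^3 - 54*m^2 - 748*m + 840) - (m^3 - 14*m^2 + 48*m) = m^6 - 3*m^5 - 43*m^4 + 198*m^3 - 40*m^2 - 796*m + 840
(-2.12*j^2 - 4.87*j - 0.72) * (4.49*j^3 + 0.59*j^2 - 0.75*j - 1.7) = -9.5188*j^5 - 23.1171*j^4 - 4.5161*j^3 + 6.8317*j^2 + 8.819*j + 1.224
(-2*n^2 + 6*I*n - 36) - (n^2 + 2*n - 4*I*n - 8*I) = -3*n^2 - 2*n + 10*I*n - 36 + 8*I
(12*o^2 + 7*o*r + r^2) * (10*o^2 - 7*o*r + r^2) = 120*o^4 - 14*o^3*r - 27*o^2*r^2 + r^4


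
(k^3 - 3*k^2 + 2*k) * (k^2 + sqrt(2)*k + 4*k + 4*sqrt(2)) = k^5 + k^4 + sqrt(2)*k^4 - 10*k^3 + sqrt(2)*k^3 - 10*sqrt(2)*k^2 + 8*k^2 + 8*sqrt(2)*k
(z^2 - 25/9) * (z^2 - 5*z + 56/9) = z^4 - 5*z^3 + 31*z^2/9 + 125*z/9 - 1400/81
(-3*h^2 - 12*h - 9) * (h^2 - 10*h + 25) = -3*h^4 + 18*h^3 + 36*h^2 - 210*h - 225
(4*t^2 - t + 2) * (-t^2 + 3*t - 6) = -4*t^4 + 13*t^3 - 29*t^2 + 12*t - 12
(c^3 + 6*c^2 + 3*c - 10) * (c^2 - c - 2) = c^5 + 5*c^4 - 5*c^3 - 25*c^2 + 4*c + 20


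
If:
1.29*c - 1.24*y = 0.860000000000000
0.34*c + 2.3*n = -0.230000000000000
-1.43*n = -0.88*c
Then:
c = -0.13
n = -0.08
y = -0.83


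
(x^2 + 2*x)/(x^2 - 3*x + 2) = x*(x + 2)/(x^2 - 3*x + 2)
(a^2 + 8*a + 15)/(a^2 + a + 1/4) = 4*(a^2 + 8*a + 15)/(4*a^2 + 4*a + 1)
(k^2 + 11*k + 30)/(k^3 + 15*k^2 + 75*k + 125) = (k + 6)/(k^2 + 10*k + 25)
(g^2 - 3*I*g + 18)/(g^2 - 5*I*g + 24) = (g - 6*I)/(g - 8*I)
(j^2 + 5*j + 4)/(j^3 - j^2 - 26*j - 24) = 1/(j - 6)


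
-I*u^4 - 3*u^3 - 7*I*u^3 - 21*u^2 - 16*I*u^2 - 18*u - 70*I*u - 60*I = (u + 6)*(u - 5*I)*(u + 2*I)*(-I*u - I)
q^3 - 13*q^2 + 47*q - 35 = (q - 7)*(q - 5)*(q - 1)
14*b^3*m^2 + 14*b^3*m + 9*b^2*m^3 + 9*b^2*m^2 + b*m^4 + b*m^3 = m*(2*b + m)*(7*b + m)*(b*m + b)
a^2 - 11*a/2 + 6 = (a - 4)*(a - 3/2)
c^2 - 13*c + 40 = (c - 8)*(c - 5)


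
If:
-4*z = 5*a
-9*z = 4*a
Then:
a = 0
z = 0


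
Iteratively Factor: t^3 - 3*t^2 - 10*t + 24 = (t - 2)*(t^2 - t - 12) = (t - 4)*(t - 2)*(t + 3)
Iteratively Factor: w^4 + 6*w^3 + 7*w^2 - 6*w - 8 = (w + 4)*(w^3 + 2*w^2 - w - 2) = (w + 2)*(w + 4)*(w^2 - 1) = (w - 1)*(w + 2)*(w + 4)*(w + 1)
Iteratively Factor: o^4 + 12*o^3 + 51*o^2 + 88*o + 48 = (o + 4)*(o^3 + 8*o^2 + 19*o + 12) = (o + 4)^2*(o^2 + 4*o + 3) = (o + 1)*(o + 4)^2*(o + 3)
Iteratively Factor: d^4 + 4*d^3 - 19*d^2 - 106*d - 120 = (d - 5)*(d^3 + 9*d^2 + 26*d + 24) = (d - 5)*(d + 4)*(d^2 + 5*d + 6) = (d - 5)*(d + 2)*(d + 4)*(d + 3)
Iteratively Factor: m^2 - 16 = (m - 4)*(m + 4)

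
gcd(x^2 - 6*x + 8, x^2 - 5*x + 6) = x - 2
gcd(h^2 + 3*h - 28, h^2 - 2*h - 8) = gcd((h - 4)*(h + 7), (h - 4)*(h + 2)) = h - 4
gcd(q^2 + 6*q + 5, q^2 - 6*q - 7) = q + 1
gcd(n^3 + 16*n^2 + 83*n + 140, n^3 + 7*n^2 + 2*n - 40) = n^2 + 9*n + 20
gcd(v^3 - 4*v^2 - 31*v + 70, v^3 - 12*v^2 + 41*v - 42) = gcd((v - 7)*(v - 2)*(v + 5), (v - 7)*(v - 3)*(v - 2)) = v^2 - 9*v + 14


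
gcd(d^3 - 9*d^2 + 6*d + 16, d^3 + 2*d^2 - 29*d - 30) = d + 1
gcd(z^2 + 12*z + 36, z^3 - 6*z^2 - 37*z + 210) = z + 6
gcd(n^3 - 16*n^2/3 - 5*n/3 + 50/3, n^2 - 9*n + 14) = n - 2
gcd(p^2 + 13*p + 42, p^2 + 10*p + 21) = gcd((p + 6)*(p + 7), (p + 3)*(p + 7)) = p + 7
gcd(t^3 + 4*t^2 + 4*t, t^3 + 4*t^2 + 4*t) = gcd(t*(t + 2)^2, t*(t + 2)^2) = t^3 + 4*t^2 + 4*t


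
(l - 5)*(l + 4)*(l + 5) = l^3 + 4*l^2 - 25*l - 100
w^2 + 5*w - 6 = (w - 1)*(w + 6)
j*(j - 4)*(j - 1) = j^3 - 5*j^2 + 4*j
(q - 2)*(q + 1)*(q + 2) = q^3 + q^2 - 4*q - 4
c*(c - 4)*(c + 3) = c^3 - c^2 - 12*c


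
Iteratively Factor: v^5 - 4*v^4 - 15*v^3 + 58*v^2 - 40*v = (v)*(v^4 - 4*v^3 - 15*v^2 + 58*v - 40) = v*(v - 5)*(v^3 + v^2 - 10*v + 8) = v*(v - 5)*(v - 1)*(v^2 + 2*v - 8) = v*(v - 5)*(v - 2)*(v - 1)*(v + 4)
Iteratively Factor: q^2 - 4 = (q - 2)*(q + 2)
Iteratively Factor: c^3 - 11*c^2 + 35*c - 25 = (c - 5)*(c^2 - 6*c + 5) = (c - 5)^2*(c - 1)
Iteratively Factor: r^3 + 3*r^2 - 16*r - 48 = (r + 3)*(r^2 - 16) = (r + 3)*(r + 4)*(r - 4)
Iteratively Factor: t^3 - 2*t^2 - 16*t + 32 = (t + 4)*(t^2 - 6*t + 8) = (t - 4)*(t + 4)*(t - 2)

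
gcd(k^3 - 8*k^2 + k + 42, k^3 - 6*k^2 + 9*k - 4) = 1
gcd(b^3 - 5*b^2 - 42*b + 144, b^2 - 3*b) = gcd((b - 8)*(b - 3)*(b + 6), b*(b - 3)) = b - 3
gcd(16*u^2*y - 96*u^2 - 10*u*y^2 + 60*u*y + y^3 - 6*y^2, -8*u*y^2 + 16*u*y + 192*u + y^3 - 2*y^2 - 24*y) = -8*u*y + 48*u + y^2 - 6*y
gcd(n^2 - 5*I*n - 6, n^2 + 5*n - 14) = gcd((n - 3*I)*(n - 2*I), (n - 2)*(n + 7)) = 1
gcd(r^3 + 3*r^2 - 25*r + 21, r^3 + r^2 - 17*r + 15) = r^2 - 4*r + 3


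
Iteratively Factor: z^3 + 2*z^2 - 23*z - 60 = (z + 3)*(z^2 - z - 20) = (z + 3)*(z + 4)*(z - 5)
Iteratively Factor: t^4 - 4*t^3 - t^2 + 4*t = (t)*(t^3 - 4*t^2 - t + 4) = t*(t - 1)*(t^2 - 3*t - 4) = t*(t - 4)*(t - 1)*(t + 1)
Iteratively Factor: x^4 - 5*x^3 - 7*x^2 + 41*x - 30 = (x - 5)*(x^3 - 7*x + 6) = (x - 5)*(x - 2)*(x^2 + 2*x - 3) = (x - 5)*(x - 2)*(x - 1)*(x + 3)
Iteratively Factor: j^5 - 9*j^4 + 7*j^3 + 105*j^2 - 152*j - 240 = (j + 1)*(j^4 - 10*j^3 + 17*j^2 + 88*j - 240) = (j - 4)*(j + 1)*(j^3 - 6*j^2 - 7*j + 60) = (j - 4)*(j + 1)*(j + 3)*(j^2 - 9*j + 20) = (j - 5)*(j - 4)*(j + 1)*(j + 3)*(j - 4)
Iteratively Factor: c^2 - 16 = (c - 4)*(c + 4)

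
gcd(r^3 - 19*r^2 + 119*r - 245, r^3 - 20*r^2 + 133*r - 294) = r^2 - 14*r + 49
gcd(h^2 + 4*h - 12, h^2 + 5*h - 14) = h - 2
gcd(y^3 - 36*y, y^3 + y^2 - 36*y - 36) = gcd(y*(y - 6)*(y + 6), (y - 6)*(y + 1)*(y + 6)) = y^2 - 36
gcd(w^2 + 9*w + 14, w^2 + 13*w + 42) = w + 7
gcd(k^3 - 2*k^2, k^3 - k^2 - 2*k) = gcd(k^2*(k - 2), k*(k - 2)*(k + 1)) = k^2 - 2*k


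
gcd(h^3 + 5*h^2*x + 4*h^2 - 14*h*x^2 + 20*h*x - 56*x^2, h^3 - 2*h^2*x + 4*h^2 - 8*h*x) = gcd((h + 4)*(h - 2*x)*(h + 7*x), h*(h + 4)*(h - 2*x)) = -h^2 + 2*h*x - 4*h + 8*x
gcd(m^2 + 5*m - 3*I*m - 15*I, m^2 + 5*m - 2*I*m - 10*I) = m + 5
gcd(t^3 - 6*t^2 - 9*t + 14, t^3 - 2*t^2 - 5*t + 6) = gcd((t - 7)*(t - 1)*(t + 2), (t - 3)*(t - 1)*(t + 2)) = t^2 + t - 2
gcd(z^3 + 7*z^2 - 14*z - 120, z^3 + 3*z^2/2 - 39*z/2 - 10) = z^2 + z - 20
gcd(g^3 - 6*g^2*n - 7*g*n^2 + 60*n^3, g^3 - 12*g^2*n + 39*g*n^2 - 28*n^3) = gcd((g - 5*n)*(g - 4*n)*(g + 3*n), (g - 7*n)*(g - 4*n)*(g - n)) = g - 4*n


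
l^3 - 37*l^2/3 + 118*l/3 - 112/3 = (l - 8)*(l - 7/3)*(l - 2)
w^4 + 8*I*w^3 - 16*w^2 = w^2*(w + 4*I)^2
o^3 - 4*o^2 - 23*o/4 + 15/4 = (o - 5)*(o - 1/2)*(o + 3/2)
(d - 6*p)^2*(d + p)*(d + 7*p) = d^4 - 4*d^3*p - 53*d^2*p^2 + 204*d*p^3 + 252*p^4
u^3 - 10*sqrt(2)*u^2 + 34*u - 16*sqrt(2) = (u - 8*sqrt(2))*(u - sqrt(2))^2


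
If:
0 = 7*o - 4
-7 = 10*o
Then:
No Solution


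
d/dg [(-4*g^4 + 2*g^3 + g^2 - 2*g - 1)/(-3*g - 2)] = (36*g^4 + 20*g^3 - 15*g^2 - 4*g + 1)/(9*g^2 + 12*g + 4)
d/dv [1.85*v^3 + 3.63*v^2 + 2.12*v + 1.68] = 5.55*v^2 + 7.26*v + 2.12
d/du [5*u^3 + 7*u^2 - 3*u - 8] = 15*u^2 + 14*u - 3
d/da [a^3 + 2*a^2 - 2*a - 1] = 3*a^2 + 4*a - 2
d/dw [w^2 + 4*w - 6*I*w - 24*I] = 2*w + 4 - 6*I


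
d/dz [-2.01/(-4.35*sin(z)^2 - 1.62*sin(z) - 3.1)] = -(17.487*sin(z) + 3.2562)*cos(z)/(4.35*sin(z)^2 + 1.62*sin(z) + 3.1)^2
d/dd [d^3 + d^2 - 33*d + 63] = 3*d^2 + 2*d - 33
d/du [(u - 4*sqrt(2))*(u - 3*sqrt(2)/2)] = 2*u - 11*sqrt(2)/2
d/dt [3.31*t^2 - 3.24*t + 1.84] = 6.62*t - 3.24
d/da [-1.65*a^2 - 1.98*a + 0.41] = -3.3*a - 1.98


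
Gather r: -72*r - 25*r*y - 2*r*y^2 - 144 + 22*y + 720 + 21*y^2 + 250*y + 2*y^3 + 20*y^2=r*(-2*y^2 - 25*y - 72) + 2*y^3 + 41*y^2 + 272*y + 576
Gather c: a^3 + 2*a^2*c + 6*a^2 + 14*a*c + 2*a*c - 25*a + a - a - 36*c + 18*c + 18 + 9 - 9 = a^3 + 6*a^2 - 25*a + c*(2*a^2 + 16*a - 18) + 18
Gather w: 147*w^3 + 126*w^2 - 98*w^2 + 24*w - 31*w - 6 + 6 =147*w^3 + 28*w^2 - 7*w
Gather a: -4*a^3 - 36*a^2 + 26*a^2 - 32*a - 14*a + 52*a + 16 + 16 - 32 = -4*a^3 - 10*a^2 + 6*a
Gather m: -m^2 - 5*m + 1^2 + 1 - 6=-m^2 - 5*m - 4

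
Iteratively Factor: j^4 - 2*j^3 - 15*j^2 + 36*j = (j)*(j^3 - 2*j^2 - 15*j + 36) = j*(j - 3)*(j^2 + j - 12) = j*(j - 3)*(j + 4)*(j - 3)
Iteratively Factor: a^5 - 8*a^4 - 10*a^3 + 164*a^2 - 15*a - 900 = (a - 4)*(a^4 - 4*a^3 - 26*a^2 + 60*a + 225) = (a - 5)*(a - 4)*(a^3 + a^2 - 21*a - 45) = (a - 5)*(a - 4)*(a + 3)*(a^2 - 2*a - 15) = (a - 5)*(a - 4)*(a + 3)^2*(a - 5)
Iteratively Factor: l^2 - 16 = (l - 4)*(l + 4)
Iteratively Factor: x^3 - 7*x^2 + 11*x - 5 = (x - 5)*(x^2 - 2*x + 1) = (x - 5)*(x - 1)*(x - 1)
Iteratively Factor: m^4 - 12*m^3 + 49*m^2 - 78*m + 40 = (m - 1)*(m^3 - 11*m^2 + 38*m - 40) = (m - 2)*(m - 1)*(m^2 - 9*m + 20) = (m - 5)*(m - 2)*(m - 1)*(m - 4)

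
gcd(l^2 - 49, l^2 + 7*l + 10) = 1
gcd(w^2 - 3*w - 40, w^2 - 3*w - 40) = w^2 - 3*w - 40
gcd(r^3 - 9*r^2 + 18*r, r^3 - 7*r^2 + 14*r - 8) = 1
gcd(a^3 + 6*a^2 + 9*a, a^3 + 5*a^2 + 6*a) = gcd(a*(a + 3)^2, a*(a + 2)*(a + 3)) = a^2 + 3*a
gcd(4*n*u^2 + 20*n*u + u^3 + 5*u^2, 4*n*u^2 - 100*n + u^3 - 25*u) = 4*n*u + 20*n + u^2 + 5*u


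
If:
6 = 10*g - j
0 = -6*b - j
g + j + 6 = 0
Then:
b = 1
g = 0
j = -6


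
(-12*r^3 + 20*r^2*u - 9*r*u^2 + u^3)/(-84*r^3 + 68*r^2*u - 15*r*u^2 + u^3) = (r - u)/(7*r - u)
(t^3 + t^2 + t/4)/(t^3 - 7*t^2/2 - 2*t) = (t + 1/2)/(t - 4)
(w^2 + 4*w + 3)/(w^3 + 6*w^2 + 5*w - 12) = (w + 1)/(w^2 + 3*w - 4)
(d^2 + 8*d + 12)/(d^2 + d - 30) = (d + 2)/(d - 5)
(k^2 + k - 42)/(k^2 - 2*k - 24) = (k + 7)/(k + 4)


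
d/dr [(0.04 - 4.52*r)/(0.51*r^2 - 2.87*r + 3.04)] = (2.3052*r^2 - 0.0408000000000008*r - 13.626)/(0.2601*r^4 - 2.9274*r^3 + 11.3377*r^2 - 17.4496*r + 9.2416)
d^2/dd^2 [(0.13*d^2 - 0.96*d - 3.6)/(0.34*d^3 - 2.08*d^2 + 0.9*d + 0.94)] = (0.030056*d^6 - 0.665856*d^5 - 1.159128*d^4 + 32.9206*d^3 - 94.852992*d^2 + 36.076608*d - 18.055384)/(0.039304*d^9 - 0.721344*d^8 + 4.725048*d^7 - 12.4918*d^6 + 8.518872*d^5 + 8.871888*d^4 - 8.927808*d^3 - 3.229464*d^2 + 2.38572*d + 0.830584)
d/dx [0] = 0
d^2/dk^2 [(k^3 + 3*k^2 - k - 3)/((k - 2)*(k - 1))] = 30/(k^3 - 6*k^2 + 12*k - 8)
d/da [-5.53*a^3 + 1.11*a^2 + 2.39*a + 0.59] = -16.59*a^2 + 2.22*a + 2.39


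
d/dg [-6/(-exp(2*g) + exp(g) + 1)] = (6 - 12*exp(g))*exp(g)/(-exp(2*g) + exp(g) + 1)^2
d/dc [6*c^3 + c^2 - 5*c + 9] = 18*c^2 + 2*c - 5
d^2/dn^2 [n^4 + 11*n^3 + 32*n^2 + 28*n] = 12*n^2 + 66*n + 64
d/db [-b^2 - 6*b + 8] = -2*b - 6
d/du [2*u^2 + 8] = 4*u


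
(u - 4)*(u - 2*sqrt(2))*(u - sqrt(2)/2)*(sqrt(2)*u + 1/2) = sqrt(2)*u^4 - 4*sqrt(2)*u^3 - 9*u^3/2 + 3*sqrt(2)*u^2/4 + 18*u^2 - 3*sqrt(2)*u + u - 4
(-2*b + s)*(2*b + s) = -4*b^2 + s^2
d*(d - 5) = d^2 - 5*d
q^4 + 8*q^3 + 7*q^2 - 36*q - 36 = (q - 2)*(q + 1)*(q + 3)*(q + 6)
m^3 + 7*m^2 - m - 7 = (m - 1)*(m + 1)*(m + 7)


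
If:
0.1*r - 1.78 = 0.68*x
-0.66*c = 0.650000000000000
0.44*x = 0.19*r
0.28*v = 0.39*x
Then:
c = -0.98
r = -9.19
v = -5.53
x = -3.97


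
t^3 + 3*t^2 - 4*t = t*(t - 1)*(t + 4)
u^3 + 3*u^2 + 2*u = u*(u + 1)*(u + 2)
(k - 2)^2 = k^2 - 4*k + 4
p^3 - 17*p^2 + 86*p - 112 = (p - 8)*(p - 7)*(p - 2)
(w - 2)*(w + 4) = w^2 + 2*w - 8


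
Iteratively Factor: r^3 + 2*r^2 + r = (r + 1)*(r^2 + r) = (r + 1)^2*(r)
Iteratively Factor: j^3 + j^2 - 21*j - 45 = (j + 3)*(j^2 - 2*j - 15) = (j - 5)*(j + 3)*(j + 3)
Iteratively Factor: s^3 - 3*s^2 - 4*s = (s - 4)*(s^2 + s) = (s - 4)*(s + 1)*(s)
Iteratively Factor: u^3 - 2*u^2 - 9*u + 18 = (u - 2)*(u^2 - 9) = (u - 3)*(u - 2)*(u + 3)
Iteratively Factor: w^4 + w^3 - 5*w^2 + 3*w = (w - 1)*(w^3 + 2*w^2 - 3*w) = (w - 1)^2*(w^2 + 3*w) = w*(w - 1)^2*(w + 3)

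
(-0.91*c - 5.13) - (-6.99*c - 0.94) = 6.08*c - 4.19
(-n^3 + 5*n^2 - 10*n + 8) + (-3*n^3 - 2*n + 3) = -4*n^3 + 5*n^2 - 12*n + 11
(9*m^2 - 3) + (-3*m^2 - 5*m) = 6*m^2 - 5*m - 3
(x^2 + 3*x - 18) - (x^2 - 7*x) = 10*x - 18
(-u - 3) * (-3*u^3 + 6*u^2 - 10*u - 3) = 3*u^4 + 3*u^3 - 8*u^2 + 33*u + 9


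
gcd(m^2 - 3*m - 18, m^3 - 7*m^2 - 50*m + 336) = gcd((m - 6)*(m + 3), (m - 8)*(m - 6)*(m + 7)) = m - 6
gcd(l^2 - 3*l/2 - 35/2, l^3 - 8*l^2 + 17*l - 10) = l - 5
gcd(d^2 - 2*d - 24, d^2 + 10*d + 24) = d + 4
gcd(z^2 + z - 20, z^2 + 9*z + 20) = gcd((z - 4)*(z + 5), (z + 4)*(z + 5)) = z + 5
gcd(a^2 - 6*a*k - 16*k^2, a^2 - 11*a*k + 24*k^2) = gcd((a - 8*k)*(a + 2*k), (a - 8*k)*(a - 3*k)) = a - 8*k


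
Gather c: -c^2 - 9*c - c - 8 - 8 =-c^2 - 10*c - 16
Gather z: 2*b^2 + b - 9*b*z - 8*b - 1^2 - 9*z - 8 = 2*b^2 - 7*b + z*(-9*b - 9) - 9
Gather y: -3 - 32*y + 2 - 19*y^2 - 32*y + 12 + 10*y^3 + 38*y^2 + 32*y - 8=10*y^3 + 19*y^2 - 32*y + 3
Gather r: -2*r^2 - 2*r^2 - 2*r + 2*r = -4*r^2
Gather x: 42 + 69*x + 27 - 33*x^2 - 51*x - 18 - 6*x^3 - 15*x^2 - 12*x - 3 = -6*x^3 - 48*x^2 + 6*x + 48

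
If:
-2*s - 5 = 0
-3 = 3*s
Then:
No Solution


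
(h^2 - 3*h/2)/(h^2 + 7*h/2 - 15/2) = h/(h + 5)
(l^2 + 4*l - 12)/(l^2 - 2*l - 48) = (l - 2)/(l - 8)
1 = 1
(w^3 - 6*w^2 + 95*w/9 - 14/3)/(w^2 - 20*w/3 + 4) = (w^2 - 16*w/3 + 7)/(w - 6)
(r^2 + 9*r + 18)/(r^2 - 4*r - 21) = (r + 6)/(r - 7)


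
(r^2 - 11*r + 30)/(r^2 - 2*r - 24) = (r - 5)/(r + 4)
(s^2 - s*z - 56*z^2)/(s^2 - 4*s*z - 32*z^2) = (s + 7*z)/(s + 4*z)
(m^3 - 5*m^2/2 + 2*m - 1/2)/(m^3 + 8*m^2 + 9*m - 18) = (2*m^2 - 3*m + 1)/(2*(m^2 + 9*m + 18))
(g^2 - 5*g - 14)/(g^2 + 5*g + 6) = (g - 7)/(g + 3)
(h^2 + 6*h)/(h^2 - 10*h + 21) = h*(h + 6)/(h^2 - 10*h + 21)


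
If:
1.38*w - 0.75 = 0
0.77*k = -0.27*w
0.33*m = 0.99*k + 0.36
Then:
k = -0.19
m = 0.52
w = 0.54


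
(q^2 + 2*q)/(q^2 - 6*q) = (q + 2)/(q - 6)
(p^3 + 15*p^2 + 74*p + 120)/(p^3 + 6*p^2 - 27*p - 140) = (p^2 + 11*p + 30)/(p^2 + 2*p - 35)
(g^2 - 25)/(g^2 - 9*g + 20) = (g + 5)/(g - 4)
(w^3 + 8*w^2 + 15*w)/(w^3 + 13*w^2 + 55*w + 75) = w/(w + 5)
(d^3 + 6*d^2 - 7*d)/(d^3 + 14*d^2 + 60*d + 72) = d*(d^2 + 6*d - 7)/(d^3 + 14*d^2 + 60*d + 72)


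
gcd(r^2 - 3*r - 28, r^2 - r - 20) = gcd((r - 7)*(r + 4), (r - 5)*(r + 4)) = r + 4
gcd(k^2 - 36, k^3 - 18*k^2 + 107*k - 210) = k - 6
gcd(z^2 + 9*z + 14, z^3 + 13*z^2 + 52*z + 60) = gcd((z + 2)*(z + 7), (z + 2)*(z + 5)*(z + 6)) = z + 2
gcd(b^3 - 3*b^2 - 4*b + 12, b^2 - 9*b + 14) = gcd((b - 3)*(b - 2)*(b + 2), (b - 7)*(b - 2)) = b - 2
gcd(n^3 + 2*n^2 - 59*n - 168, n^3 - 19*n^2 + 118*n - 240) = n - 8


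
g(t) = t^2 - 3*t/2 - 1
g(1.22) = -1.34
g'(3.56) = 5.62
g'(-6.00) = -13.50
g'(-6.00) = -13.50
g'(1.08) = 0.66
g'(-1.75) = -5.00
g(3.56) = 6.33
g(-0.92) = 1.23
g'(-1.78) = -5.06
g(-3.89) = 19.97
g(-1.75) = 4.69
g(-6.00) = 44.00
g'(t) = 2*t - 3/2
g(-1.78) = 4.84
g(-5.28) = 34.80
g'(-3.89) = -9.28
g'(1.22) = 0.94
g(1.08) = -1.45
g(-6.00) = 44.00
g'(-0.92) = -3.34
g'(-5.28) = -12.06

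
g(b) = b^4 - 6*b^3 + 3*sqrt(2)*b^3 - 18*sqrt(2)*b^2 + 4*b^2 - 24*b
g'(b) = 4*b^3 - 18*b^2 + 9*sqrt(2)*b^2 - 36*sqrt(2)*b + 8*b - 24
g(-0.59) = 7.17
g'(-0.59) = -1.34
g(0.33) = -10.31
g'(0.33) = -38.59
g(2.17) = -148.90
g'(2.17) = -101.07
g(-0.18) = 3.64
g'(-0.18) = -16.47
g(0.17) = -4.71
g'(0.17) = -31.43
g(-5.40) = 630.97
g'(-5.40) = -575.87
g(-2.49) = -7.70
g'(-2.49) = -11.59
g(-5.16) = 502.93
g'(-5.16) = -492.50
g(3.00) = -231.55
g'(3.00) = -92.18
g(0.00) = 0.00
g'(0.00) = -24.00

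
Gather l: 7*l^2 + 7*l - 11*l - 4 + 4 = 7*l^2 - 4*l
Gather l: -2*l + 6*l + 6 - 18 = 4*l - 12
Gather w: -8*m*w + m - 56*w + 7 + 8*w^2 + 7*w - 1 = m + 8*w^2 + w*(-8*m - 49) + 6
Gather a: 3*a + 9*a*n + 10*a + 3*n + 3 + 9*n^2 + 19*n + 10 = a*(9*n + 13) + 9*n^2 + 22*n + 13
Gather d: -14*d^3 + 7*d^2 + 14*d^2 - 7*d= -14*d^3 + 21*d^2 - 7*d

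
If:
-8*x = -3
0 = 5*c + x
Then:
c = -3/40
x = 3/8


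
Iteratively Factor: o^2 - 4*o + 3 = (o - 3)*(o - 1)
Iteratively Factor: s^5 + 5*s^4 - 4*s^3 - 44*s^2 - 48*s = (s)*(s^4 + 5*s^3 - 4*s^2 - 44*s - 48) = s*(s + 2)*(s^3 + 3*s^2 - 10*s - 24) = s*(s - 3)*(s + 2)*(s^2 + 6*s + 8) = s*(s - 3)*(s + 2)*(s + 4)*(s + 2)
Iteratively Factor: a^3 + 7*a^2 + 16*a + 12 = (a + 2)*(a^2 + 5*a + 6) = (a + 2)*(a + 3)*(a + 2)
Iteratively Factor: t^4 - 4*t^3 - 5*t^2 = (t + 1)*(t^3 - 5*t^2) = (t - 5)*(t + 1)*(t^2) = t*(t - 5)*(t + 1)*(t)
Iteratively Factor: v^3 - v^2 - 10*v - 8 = (v - 4)*(v^2 + 3*v + 2) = (v - 4)*(v + 2)*(v + 1)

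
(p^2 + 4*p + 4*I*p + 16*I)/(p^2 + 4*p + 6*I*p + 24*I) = (p + 4*I)/(p + 6*I)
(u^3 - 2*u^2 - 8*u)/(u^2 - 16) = u*(u + 2)/(u + 4)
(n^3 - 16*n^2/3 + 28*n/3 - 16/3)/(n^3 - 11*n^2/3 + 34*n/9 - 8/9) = 3*(n - 2)/(3*n - 1)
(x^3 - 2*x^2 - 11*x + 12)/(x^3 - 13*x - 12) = (x - 1)/(x + 1)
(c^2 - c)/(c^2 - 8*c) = (c - 1)/(c - 8)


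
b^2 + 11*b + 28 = (b + 4)*(b + 7)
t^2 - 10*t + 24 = (t - 6)*(t - 4)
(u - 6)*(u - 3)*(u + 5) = u^3 - 4*u^2 - 27*u + 90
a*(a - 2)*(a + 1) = a^3 - a^2 - 2*a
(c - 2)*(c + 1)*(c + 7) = c^3 + 6*c^2 - 9*c - 14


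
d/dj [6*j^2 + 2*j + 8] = 12*j + 2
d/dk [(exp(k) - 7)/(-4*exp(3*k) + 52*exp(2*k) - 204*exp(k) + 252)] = exp(k)/(2*(exp(3*k) - 9*exp(2*k) + 27*exp(k) - 27))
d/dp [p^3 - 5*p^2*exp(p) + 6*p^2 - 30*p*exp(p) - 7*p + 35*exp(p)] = -5*p^2*exp(p) + 3*p^2 - 40*p*exp(p) + 12*p + 5*exp(p) - 7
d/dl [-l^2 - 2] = -2*l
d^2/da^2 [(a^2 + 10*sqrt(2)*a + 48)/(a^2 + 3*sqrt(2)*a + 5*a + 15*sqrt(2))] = 2*(-5*a^3 + 7*sqrt(2)*a^3 - 45*sqrt(2)*a^2 + 144*a^2 - 180*a + 432*sqrt(2)*a - 180*sqrt(2) + 1014)/(a^6 + 9*sqrt(2)*a^5 + 15*a^5 + 129*a^4 + 135*sqrt(2)*a^4 + 935*a^3 + 729*sqrt(2)*a^3 + 1935*sqrt(2)*a^2 + 4050*a^2 + 4050*sqrt(2)*a + 6750*a + 6750*sqrt(2))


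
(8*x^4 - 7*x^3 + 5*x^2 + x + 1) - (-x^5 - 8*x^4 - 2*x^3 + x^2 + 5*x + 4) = x^5 + 16*x^4 - 5*x^3 + 4*x^2 - 4*x - 3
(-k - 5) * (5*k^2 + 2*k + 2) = -5*k^3 - 27*k^2 - 12*k - 10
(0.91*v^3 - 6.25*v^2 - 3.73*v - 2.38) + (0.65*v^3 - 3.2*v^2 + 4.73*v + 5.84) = 1.56*v^3 - 9.45*v^2 + 1.0*v + 3.46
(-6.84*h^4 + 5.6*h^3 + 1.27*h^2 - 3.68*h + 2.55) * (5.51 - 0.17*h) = 1.1628*h^5 - 38.6404*h^4 + 30.6401*h^3 + 7.6233*h^2 - 20.7103*h + 14.0505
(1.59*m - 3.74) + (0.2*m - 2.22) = 1.79*m - 5.96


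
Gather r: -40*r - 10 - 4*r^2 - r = -4*r^2 - 41*r - 10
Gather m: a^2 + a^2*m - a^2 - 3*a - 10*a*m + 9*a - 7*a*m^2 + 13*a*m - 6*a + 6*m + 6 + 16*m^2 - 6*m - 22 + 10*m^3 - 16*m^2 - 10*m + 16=-7*a*m^2 + 10*m^3 + m*(a^2 + 3*a - 10)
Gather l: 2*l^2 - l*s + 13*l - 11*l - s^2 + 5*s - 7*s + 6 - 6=2*l^2 + l*(2 - s) - s^2 - 2*s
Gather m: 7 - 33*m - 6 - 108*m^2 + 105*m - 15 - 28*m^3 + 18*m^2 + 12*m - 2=-28*m^3 - 90*m^2 + 84*m - 16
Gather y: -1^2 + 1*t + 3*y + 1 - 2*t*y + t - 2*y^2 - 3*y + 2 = -2*t*y + 2*t - 2*y^2 + 2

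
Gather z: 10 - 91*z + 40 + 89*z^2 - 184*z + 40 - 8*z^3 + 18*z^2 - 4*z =-8*z^3 + 107*z^2 - 279*z + 90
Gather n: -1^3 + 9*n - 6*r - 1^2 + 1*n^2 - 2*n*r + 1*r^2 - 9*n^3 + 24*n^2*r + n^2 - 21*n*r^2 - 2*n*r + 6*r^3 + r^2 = -9*n^3 + n^2*(24*r + 2) + n*(-21*r^2 - 4*r + 9) + 6*r^3 + 2*r^2 - 6*r - 2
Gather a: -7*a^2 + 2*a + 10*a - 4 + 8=-7*a^2 + 12*a + 4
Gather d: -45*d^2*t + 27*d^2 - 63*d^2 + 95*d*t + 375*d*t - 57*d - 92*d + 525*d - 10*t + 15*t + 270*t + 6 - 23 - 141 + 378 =d^2*(-45*t - 36) + d*(470*t + 376) + 275*t + 220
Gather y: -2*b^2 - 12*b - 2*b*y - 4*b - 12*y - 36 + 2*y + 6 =-2*b^2 - 16*b + y*(-2*b - 10) - 30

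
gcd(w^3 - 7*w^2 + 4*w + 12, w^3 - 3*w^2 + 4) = w^2 - w - 2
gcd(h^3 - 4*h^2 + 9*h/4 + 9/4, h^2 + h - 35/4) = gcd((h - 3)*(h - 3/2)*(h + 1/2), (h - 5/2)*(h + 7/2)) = 1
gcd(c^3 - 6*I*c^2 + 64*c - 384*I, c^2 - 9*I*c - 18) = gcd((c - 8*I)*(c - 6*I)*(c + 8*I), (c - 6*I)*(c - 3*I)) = c - 6*I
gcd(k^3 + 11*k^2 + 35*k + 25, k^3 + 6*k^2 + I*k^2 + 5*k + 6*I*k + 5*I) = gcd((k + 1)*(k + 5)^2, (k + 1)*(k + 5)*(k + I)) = k^2 + 6*k + 5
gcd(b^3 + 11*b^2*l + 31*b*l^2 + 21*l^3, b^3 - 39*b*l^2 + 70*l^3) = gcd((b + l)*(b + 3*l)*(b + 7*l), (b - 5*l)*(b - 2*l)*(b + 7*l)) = b + 7*l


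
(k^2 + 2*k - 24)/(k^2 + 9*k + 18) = (k - 4)/(k + 3)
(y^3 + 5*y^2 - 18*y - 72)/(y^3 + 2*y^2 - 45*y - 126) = (y - 4)/(y - 7)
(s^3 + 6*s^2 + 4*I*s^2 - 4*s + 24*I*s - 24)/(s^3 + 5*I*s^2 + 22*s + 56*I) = (s^2 + 2*s*(3 + I) + 12*I)/(s^2 + 3*I*s + 28)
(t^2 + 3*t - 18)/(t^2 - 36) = (t - 3)/(t - 6)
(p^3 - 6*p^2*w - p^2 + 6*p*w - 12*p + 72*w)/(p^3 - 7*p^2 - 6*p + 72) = (p - 6*w)/(p - 6)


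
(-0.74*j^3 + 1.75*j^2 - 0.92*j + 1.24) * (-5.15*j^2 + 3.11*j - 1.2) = 3.811*j^5 - 11.3139*j^4 + 11.0685*j^3 - 11.3472*j^2 + 4.9604*j - 1.488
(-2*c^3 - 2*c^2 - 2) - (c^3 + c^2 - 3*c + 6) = -3*c^3 - 3*c^2 + 3*c - 8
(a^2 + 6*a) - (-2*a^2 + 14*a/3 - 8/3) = 3*a^2 + 4*a/3 + 8/3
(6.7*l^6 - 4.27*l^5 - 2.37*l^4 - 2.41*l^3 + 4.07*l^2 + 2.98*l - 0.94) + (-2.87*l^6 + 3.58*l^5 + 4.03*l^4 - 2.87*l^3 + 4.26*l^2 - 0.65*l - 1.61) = 3.83*l^6 - 0.69*l^5 + 1.66*l^4 - 5.28*l^3 + 8.33*l^2 + 2.33*l - 2.55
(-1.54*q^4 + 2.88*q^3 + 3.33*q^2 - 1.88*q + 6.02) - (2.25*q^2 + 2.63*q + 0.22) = -1.54*q^4 + 2.88*q^3 + 1.08*q^2 - 4.51*q + 5.8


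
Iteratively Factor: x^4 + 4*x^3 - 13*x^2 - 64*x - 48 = (x + 4)*(x^3 - 13*x - 12) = (x + 1)*(x + 4)*(x^2 - x - 12) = (x + 1)*(x + 3)*(x + 4)*(x - 4)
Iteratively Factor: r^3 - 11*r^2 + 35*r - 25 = (r - 5)*(r^2 - 6*r + 5) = (r - 5)^2*(r - 1)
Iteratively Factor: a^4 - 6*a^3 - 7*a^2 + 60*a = (a - 4)*(a^3 - 2*a^2 - 15*a) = (a - 5)*(a - 4)*(a^2 + 3*a) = a*(a - 5)*(a - 4)*(a + 3)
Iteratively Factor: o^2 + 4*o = (o + 4)*(o)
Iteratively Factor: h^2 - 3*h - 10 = (h - 5)*(h + 2)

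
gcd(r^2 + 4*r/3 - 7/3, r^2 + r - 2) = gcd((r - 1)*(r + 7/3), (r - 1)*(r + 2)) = r - 1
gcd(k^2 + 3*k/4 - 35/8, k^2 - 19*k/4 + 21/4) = k - 7/4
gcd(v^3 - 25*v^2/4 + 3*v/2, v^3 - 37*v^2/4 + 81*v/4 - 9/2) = v^2 - 25*v/4 + 3/2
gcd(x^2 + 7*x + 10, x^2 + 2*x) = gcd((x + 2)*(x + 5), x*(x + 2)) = x + 2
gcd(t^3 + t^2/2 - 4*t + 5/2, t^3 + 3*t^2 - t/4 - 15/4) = t^2 + 3*t/2 - 5/2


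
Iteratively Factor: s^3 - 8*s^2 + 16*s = (s)*(s^2 - 8*s + 16) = s*(s - 4)*(s - 4)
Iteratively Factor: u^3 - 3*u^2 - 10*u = (u)*(u^2 - 3*u - 10) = u*(u - 5)*(u + 2)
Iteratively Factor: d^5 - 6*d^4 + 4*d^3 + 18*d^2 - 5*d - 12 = (d + 1)*(d^4 - 7*d^3 + 11*d^2 + 7*d - 12) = (d - 3)*(d + 1)*(d^3 - 4*d^2 - d + 4) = (d - 4)*(d - 3)*(d + 1)*(d^2 - 1) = (d - 4)*(d - 3)*(d + 1)^2*(d - 1)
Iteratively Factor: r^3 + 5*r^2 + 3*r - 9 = (r + 3)*(r^2 + 2*r - 3) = (r - 1)*(r + 3)*(r + 3)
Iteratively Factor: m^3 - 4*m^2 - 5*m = (m - 5)*(m^2 + m) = m*(m - 5)*(m + 1)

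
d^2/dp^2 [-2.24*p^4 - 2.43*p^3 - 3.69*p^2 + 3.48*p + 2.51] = -26.88*p^2 - 14.58*p - 7.38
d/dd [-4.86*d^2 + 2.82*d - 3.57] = 2.82 - 9.72*d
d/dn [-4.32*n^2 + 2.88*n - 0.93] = 2.88 - 8.64*n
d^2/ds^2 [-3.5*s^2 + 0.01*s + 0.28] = -7.00000000000000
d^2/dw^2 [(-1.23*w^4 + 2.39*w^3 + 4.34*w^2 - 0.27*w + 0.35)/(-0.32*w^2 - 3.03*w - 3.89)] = (0.251904*w^6 + 7.15564799999999*w^5 + 76.941666*w^4 + 202.499122*w^3 + 86.52807*w^2 - 221.04705*w - 143.266716)/(0.032768*w^6 + 0.930816*w^5 + 10.008672*w^4 + 50.448591*w^3 + 121.667919*w^2 + 137.550789*w + 58.863869)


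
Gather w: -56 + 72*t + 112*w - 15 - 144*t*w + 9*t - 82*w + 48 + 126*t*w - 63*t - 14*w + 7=18*t + w*(16 - 18*t) - 16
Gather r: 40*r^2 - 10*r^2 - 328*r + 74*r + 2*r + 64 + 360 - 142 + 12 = 30*r^2 - 252*r + 294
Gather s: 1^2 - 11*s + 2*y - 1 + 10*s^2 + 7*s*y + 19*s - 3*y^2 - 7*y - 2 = 10*s^2 + s*(7*y + 8) - 3*y^2 - 5*y - 2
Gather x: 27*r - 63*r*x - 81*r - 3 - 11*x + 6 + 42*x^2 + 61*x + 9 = -54*r + 42*x^2 + x*(50 - 63*r) + 12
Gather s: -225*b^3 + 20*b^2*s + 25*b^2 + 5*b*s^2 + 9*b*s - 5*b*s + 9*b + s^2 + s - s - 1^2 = -225*b^3 + 25*b^2 + 9*b + s^2*(5*b + 1) + s*(20*b^2 + 4*b) - 1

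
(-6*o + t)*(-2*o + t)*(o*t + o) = 12*o^3*t + 12*o^3 - 8*o^2*t^2 - 8*o^2*t + o*t^3 + o*t^2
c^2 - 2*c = c*(c - 2)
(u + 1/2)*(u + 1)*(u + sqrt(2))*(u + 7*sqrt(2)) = u^4 + 3*u^3/2 + 8*sqrt(2)*u^3 + 29*u^2/2 + 12*sqrt(2)*u^2 + 4*sqrt(2)*u + 21*u + 7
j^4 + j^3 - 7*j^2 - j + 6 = (j - 2)*(j - 1)*(j + 1)*(j + 3)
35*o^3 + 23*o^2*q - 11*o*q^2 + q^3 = (-7*o + q)*(-5*o + q)*(o + q)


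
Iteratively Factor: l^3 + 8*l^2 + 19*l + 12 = (l + 1)*(l^2 + 7*l + 12) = (l + 1)*(l + 4)*(l + 3)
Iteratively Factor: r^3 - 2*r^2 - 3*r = (r - 3)*(r^2 + r) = (r - 3)*(r + 1)*(r)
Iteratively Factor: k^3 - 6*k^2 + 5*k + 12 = (k + 1)*(k^2 - 7*k + 12) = (k - 4)*(k + 1)*(k - 3)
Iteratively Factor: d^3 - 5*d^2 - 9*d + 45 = (d - 3)*(d^2 - 2*d - 15) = (d - 5)*(d - 3)*(d + 3)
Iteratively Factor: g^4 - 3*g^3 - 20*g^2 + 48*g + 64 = (g + 4)*(g^3 - 7*g^2 + 8*g + 16) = (g - 4)*(g + 4)*(g^2 - 3*g - 4) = (g - 4)*(g + 1)*(g + 4)*(g - 4)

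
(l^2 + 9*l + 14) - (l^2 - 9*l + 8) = 18*l + 6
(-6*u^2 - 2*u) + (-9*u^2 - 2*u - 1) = -15*u^2 - 4*u - 1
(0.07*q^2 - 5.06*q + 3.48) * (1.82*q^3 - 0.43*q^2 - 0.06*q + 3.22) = 0.1274*q^5 - 9.2393*q^4 + 8.5052*q^3 - 0.9674*q^2 - 16.502*q + 11.2056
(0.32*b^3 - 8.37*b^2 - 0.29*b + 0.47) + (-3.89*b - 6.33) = 0.32*b^3 - 8.37*b^2 - 4.18*b - 5.86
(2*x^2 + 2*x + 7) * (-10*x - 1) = -20*x^3 - 22*x^2 - 72*x - 7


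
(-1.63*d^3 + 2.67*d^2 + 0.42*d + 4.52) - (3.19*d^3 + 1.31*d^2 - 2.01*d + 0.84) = -4.82*d^3 + 1.36*d^2 + 2.43*d + 3.68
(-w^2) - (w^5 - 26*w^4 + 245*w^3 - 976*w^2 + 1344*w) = -w^5 + 26*w^4 - 245*w^3 + 975*w^2 - 1344*w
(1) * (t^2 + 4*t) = t^2 + 4*t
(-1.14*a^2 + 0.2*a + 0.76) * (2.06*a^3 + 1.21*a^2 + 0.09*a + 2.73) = -2.3484*a^5 - 0.9674*a^4 + 1.705*a^3 - 2.1746*a^2 + 0.6144*a + 2.0748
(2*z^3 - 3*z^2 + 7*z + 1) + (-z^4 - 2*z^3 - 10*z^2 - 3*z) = -z^4 - 13*z^2 + 4*z + 1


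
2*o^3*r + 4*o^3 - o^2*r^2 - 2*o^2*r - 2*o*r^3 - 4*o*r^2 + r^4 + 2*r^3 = (-2*o + r)*(-o + r)*(o + r)*(r + 2)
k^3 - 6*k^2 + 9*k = k*(k - 3)^2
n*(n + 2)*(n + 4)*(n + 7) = n^4 + 13*n^3 + 50*n^2 + 56*n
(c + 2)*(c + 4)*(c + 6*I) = c^3 + 6*c^2 + 6*I*c^2 + 8*c + 36*I*c + 48*I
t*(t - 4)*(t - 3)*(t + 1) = t^4 - 6*t^3 + 5*t^2 + 12*t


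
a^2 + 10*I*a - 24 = (a + 4*I)*(a + 6*I)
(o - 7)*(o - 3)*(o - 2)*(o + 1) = o^4 - 11*o^3 + 29*o^2 - o - 42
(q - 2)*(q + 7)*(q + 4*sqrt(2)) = q^3 + 5*q^2 + 4*sqrt(2)*q^2 - 14*q + 20*sqrt(2)*q - 56*sqrt(2)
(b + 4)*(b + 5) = b^2 + 9*b + 20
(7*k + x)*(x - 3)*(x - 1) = 7*k*x^2 - 28*k*x + 21*k + x^3 - 4*x^2 + 3*x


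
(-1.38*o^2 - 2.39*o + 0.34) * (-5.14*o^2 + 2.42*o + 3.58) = 7.0932*o^4 + 8.945*o^3 - 12.4718*o^2 - 7.7334*o + 1.2172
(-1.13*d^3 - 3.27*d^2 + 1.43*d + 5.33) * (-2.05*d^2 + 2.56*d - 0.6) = 2.3165*d^5 + 3.8107*d^4 - 10.6247*d^3 - 5.3037*d^2 + 12.7868*d - 3.198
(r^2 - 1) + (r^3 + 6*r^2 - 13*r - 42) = r^3 + 7*r^2 - 13*r - 43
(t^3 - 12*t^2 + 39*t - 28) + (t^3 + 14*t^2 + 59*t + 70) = 2*t^3 + 2*t^2 + 98*t + 42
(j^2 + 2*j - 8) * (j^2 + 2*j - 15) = j^4 + 4*j^3 - 19*j^2 - 46*j + 120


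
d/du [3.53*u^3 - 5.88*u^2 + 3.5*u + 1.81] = 10.59*u^2 - 11.76*u + 3.5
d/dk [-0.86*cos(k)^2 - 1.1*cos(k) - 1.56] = (1.72*cos(k) + 1.1)*sin(k)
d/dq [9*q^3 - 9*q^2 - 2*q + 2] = 27*q^2 - 18*q - 2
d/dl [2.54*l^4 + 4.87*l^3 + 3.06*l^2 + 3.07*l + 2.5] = 10.16*l^3 + 14.61*l^2 + 6.12*l + 3.07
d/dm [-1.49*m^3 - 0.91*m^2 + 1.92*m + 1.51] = -4.47*m^2 - 1.82*m + 1.92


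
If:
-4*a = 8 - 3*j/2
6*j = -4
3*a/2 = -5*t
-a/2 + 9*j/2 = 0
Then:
No Solution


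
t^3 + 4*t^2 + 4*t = t*(t + 2)^2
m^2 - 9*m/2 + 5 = (m - 5/2)*(m - 2)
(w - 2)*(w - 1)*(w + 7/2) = w^3 + w^2/2 - 17*w/2 + 7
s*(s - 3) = s^2 - 3*s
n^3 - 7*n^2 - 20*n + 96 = (n - 8)*(n - 3)*(n + 4)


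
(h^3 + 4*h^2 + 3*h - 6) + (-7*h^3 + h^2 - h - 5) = -6*h^3 + 5*h^2 + 2*h - 11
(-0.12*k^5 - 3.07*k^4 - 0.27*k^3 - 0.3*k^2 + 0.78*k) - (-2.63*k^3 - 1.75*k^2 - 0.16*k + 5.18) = -0.12*k^5 - 3.07*k^4 + 2.36*k^3 + 1.45*k^2 + 0.94*k - 5.18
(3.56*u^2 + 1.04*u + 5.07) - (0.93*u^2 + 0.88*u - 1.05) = 2.63*u^2 + 0.16*u + 6.12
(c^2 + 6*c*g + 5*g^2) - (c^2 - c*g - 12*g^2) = 7*c*g + 17*g^2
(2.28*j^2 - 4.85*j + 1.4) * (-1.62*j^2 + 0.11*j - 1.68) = -3.6936*j^4 + 8.1078*j^3 - 6.6319*j^2 + 8.302*j - 2.352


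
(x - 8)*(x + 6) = x^2 - 2*x - 48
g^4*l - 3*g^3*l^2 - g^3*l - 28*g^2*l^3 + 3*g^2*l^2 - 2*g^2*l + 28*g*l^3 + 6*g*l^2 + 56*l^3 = (g - 2)*(g - 7*l)*(g + 4*l)*(g*l + l)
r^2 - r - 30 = (r - 6)*(r + 5)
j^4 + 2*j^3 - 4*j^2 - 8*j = j*(j - 2)*(j + 2)^2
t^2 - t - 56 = (t - 8)*(t + 7)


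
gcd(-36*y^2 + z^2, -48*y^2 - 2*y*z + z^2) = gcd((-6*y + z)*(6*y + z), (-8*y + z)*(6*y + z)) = 6*y + z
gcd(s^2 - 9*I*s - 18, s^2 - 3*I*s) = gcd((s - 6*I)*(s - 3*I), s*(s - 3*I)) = s - 3*I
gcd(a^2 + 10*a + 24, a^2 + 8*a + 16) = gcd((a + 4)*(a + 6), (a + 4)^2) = a + 4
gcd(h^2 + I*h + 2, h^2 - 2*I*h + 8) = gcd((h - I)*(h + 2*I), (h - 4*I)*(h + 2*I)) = h + 2*I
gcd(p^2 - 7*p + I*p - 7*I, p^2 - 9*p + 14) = p - 7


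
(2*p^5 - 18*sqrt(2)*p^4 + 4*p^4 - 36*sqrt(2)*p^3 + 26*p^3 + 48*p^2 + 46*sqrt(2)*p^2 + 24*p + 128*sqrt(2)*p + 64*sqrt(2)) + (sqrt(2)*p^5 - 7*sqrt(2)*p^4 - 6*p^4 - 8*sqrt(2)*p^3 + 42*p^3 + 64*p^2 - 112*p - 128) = sqrt(2)*p^5 + 2*p^5 - 25*sqrt(2)*p^4 - 2*p^4 - 44*sqrt(2)*p^3 + 68*p^3 + 46*sqrt(2)*p^2 + 112*p^2 - 88*p + 128*sqrt(2)*p - 128 + 64*sqrt(2)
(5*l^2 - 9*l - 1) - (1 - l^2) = 6*l^2 - 9*l - 2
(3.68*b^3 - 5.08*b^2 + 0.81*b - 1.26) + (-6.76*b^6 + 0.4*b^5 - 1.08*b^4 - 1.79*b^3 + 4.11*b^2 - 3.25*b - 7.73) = -6.76*b^6 + 0.4*b^5 - 1.08*b^4 + 1.89*b^3 - 0.97*b^2 - 2.44*b - 8.99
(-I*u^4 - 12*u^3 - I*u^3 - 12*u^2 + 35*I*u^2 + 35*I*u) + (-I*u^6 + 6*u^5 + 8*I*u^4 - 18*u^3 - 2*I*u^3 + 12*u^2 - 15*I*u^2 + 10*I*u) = -I*u^6 + 6*u^5 + 7*I*u^4 - 30*u^3 - 3*I*u^3 + 20*I*u^2 + 45*I*u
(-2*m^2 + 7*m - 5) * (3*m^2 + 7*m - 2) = -6*m^4 + 7*m^3 + 38*m^2 - 49*m + 10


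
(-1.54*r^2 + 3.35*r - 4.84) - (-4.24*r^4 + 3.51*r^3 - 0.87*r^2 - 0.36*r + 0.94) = 4.24*r^4 - 3.51*r^3 - 0.67*r^2 + 3.71*r - 5.78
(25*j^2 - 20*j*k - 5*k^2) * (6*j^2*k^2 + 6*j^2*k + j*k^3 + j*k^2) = 150*j^4*k^2 + 150*j^4*k - 95*j^3*k^3 - 95*j^3*k^2 - 50*j^2*k^4 - 50*j^2*k^3 - 5*j*k^5 - 5*j*k^4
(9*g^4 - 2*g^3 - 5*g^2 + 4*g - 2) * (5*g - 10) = 45*g^5 - 100*g^4 - 5*g^3 + 70*g^2 - 50*g + 20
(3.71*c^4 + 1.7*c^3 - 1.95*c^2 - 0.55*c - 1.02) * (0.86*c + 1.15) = 3.1906*c^5 + 5.7285*c^4 + 0.278*c^3 - 2.7155*c^2 - 1.5097*c - 1.173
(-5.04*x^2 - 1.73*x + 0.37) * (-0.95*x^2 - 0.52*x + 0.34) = 4.788*x^4 + 4.2643*x^3 - 1.1655*x^2 - 0.7806*x + 0.1258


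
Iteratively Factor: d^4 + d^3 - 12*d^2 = (d)*(d^3 + d^2 - 12*d) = d*(d - 3)*(d^2 + 4*d) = d*(d - 3)*(d + 4)*(d)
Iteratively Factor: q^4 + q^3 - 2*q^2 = (q + 2)*(q^3 - q^2) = (q - 1)*(q + 2)*(q^2) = q*(q - 1)*(q + 2)*(q)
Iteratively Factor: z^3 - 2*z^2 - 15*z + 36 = (z + 4)*(z^2 - 6*z + 9) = (z - 3)*(z + 4)*(z - 3)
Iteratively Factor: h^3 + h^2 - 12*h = (h - 3)*(h^2 + 4*h) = (h - 3)*(h + 4)*(h)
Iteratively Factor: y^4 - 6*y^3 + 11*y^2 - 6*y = (y - 3)*(y^3 - 3*y^2 + 2*y) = (y - 3)*(y - 2)*(y^2 - y) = y*(y - 3)*(y - 2)*(y - 1)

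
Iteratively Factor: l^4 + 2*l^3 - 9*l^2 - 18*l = (l + 2)*(l^3 - 9*l) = (l + 2)*(l + 3)*(l^2 - 3*l) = (l - 3)*(l + 2)*(l + 3)*(l)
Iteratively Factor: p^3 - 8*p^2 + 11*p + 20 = (p - 4)*(p^2 - 4*p - 5) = (p - 4)*(p + 1)*(p - 5)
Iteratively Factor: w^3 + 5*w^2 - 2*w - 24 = (w + 4)*(w^2 + w - 6) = (w - 2)*(w + 4)*(w + 3)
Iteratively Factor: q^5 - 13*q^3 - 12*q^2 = (q + 1)*(q^4 - q^3 - 12*q^2) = q*(q + 1)*(q^3 - q^2 - 12*q) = q^2*(q + 1)*(q^2 - q - 12) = q^2*(q + 1)*(q + 3)*(q - 4)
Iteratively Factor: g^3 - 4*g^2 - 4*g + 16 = (g + 2)*(g^2 - 6*g + 8) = (g - 2)*(g + 2)*(g - 4)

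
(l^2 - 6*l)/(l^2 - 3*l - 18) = l/(l + 3)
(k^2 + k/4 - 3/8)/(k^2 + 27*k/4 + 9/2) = (k - 1/2)/(k + 6)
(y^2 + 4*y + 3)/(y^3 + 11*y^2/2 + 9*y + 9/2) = 2/(2*y + 3)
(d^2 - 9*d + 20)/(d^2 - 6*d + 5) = (d - 4)/(d - 1)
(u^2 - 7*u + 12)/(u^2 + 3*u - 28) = (u - 3)/(u + 7)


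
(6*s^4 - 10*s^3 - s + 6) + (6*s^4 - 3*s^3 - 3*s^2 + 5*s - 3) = 12*s^4 - 13*s^3 - 3*s^2 + 4*s + 3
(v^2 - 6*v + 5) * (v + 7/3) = v^3 - 11*v^2/3 - 9*v + 35/3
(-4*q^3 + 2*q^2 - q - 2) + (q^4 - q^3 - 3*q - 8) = q^4 - 5*q^3 + 2*q^2 - 4*q - 10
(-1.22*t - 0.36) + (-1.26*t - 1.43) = -2.48*t - 1.79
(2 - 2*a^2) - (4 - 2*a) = -2*a^2 + 2*a - 2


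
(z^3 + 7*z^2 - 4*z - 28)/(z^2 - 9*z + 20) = (z^3 + 7*z^2 - 4*z - 28)/(z^2 - 9*z + 20)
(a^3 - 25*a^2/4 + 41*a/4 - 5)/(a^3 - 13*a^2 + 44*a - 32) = (a - 5/4)/(a - 8)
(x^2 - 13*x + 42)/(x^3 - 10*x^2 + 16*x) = (x^2 - 13*x + 42)/(x*(x^2 - 10*x + 16))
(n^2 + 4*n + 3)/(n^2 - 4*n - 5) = (n + 3)/(n - 5)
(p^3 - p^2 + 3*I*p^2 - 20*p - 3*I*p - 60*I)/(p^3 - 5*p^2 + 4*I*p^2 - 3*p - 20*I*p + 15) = (p + 4)/(p + I)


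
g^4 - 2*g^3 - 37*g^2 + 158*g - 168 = (g - 4)*(g - 3)*(g - 2)*(g + 7)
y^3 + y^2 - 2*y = y*(y - 1)*(y + 2)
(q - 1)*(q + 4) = q^2 + 3*q - 4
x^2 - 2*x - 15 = (x - 5)*(x + 3)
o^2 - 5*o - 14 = (o - 7)*(o + 2)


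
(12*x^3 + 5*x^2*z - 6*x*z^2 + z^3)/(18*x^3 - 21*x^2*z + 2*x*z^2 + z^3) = (4*x^2 + 3*x*z - z^2)/(6*x^2 - 5*x*z - z^2)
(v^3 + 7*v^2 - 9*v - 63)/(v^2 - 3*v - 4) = (-v^3 - 7*v^2 + 9*v + 63)/(-v^2 + 3*v + 4)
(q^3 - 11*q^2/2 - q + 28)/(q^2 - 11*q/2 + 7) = (q^2 - 2*q - 8)/(q - 2)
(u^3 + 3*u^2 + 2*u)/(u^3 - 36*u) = (u^2 + 3*u + 2)/(u^2 - 36)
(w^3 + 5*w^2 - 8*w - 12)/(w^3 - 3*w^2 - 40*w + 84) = (w + 1)/(w - 7)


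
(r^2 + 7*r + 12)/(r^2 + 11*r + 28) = (r + 3)/(r + 7)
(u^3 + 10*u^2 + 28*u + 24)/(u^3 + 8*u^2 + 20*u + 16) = (u + 6)/(u + 4)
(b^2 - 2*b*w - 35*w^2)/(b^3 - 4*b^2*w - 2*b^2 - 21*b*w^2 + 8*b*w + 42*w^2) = (b + 5*w)/(b^2 + 3*b*w - 2*b - 6*w)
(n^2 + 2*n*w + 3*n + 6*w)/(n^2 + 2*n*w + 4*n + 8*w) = (n + 3)/(n + 4)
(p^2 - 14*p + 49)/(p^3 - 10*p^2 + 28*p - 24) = (p^2 - 14*p + 49)/(p^3 - 10*p^2 + 28*p - 24)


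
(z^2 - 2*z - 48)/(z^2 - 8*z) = (z + 6)/z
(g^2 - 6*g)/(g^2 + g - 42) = g/(g + 7)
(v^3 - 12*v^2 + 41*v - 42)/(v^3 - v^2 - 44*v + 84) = (v^2 - 10*v + 21)/(v^2 + v - 42)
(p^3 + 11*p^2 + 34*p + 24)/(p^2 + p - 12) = (p^2 + 7*p + 6)/(p - 3)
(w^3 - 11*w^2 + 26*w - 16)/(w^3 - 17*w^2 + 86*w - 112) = (w - 1)/(w - 7)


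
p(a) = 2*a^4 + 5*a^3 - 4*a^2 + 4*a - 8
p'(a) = 8*a^3 + 15*a^2 - 8*a + 4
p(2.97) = 255.20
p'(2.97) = 322.14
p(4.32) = 1034.31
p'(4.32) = 894.35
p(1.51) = 16.53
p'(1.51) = 53.67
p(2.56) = 145.81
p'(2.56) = 216.04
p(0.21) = -7.29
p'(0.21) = 3.06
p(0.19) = -7.35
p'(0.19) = 3.08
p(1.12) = 1.63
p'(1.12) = 25.10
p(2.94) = 245.67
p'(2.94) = 313.43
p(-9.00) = 9109.00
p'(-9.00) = -4541.00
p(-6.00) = 1336.00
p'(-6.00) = -1136.00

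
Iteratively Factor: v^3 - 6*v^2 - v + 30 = (v + 2)*(v^2 - 8*v + 15) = (v - 5)*(v + 2)*(v - 3)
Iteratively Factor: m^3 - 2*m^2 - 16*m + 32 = (m - 4)*(m^2 + 2*m - 8) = (m - 4)*(m + 4)*(m - 2)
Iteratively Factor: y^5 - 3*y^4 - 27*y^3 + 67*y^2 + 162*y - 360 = (y + 3)*(y^4 - 6*y^3 - 9*y^2 + 94*y - 120) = (y - 2)*(y + 3)*(y^3 - 4*y^2 - 17*y + 60) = (y - 5)*(y - 2)*(y + 3)*(y^2 + y - 12) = (y - 5)*(y - 2)*(y + 3)*(y + 4)*(y - 3)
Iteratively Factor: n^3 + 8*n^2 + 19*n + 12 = (n + 3)*(n^2 + 5*n + 4) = (n + 3)*(n + 4)*(n + 1)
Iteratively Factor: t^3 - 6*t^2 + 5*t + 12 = (t + 1)*(t^2 - 7*t + 12) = (t - 3)*(t + 1)*(t - 4)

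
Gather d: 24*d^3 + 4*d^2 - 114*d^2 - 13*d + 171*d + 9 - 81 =24*d^3 - 110*d^2 + 158*d - 72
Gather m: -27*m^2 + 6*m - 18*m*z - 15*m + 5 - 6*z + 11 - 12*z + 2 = -27*m^2 + m*(-18*z - 9) - 18*z + 18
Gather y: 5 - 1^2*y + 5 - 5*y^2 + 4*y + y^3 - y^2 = y^3 - 6*y^2 + 3*y + 10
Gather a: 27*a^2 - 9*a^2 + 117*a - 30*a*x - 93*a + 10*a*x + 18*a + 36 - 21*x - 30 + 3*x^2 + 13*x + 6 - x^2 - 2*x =18*a^2 + a*(42 - 20*x) + 2*x^2 - 10*x + 12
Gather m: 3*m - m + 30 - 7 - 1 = 2*m + 22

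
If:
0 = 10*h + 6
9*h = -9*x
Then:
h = -3/5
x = 3/5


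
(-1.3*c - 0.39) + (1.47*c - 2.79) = 0.17*c - 3.18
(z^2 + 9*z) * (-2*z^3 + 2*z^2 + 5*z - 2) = -2*z^5 - 16*z^4 + 23*z^3 + 43*z^2 - 18*z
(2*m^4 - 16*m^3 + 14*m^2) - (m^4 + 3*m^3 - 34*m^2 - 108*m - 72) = m^4 - 19*m^3 + 48*m^2 + 108*m + 72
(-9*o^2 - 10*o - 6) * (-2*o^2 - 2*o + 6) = 18*o^4 + 38*o^3 - 22*o^2 - 48*o - 36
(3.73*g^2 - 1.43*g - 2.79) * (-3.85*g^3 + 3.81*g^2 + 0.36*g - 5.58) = -14.3605*g^5 + 19.7168*g^4 + 6.636*g^3 - 31.9581*g^2 + 6.975*g + 15.5682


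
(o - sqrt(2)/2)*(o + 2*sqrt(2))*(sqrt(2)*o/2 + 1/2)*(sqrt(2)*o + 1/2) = o^4 + 9*sqrt(2)*o^3/4 + o^2/2 - 9*sqrt(2)*o/8 - 1/2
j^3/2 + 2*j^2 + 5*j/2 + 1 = (j/2 + 1)*(j + 1)^2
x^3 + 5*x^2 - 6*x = x*(x - 1)*(x + 6)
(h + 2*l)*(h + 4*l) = h^2 + 6*h*l + 8*l^2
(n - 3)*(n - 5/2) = n^2 - 11*n/2 + 15/2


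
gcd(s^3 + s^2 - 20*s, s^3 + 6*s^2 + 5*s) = s^2 + 5*s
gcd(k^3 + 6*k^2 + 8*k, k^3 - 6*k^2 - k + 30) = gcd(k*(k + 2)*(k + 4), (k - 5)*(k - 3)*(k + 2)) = k + 2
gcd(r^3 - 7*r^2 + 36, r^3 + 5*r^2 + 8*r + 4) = r + 2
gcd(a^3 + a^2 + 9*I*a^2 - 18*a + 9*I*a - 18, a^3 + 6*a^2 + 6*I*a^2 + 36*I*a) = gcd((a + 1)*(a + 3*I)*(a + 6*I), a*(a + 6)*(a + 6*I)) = a + 6*I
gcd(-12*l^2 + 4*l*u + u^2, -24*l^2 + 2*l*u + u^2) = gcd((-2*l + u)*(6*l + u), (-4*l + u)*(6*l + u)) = 6*l + u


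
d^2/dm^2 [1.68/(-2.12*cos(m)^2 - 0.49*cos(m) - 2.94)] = (30.202368*(1 - cos(m)^2)^2 + 5.235552*cos(m)^3 - 26.379864*cos(m)^2 - 12.891312*cos(m) - 10.066896)/(2.12*cos(m)^2 + 0.49*cos(m) + 2.94)^3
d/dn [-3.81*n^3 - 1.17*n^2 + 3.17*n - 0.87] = -11.43*n^2 - 2.34*n + 3.17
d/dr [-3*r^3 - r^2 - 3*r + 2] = -9*r^2 - 2*r - 3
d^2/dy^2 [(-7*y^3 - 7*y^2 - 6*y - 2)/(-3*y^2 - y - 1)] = 2*(19*y^3 + 12*y^2 - 15*y - 3)/(27*y^6 + 27*y^5 + 36*y^4 + 19*y^3 + 12*y^2 + 3*y + 1)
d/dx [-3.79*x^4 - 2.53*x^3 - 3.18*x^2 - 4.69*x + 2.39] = -15.16*x^3 - 7.59*x^2 - 6.36*x - 4.69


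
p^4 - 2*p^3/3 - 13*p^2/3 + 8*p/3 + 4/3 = (p - 2)*(p - 1)*(p + 1/3)*(p + 2)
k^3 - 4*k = k*(k - 2)*(k + 2)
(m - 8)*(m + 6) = m^2 - 2*m - 48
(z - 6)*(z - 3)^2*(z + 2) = z^4 - 10*z^3 + 21*z^2 + 36*z - 108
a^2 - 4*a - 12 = (a - 6)*(a + 2)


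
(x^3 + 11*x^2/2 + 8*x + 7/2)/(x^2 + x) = x + 9/2 + 7/(2*x)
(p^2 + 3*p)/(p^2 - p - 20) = p*(p + 3)/(p^2 - p - 20)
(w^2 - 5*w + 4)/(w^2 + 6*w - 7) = (w - 4)/(w + 7)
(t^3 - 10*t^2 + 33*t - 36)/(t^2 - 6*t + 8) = (t^2 - 6*t + 9)/(t - 2)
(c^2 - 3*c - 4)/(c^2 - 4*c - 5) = (c - 4)/(c - 5)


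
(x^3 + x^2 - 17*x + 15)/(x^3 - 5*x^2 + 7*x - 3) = (x + 5)/(x - 1)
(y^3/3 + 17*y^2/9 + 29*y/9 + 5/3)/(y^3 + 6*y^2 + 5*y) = (3*y^2 + 14*y + 15)/(9*y*(y + 5))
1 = 1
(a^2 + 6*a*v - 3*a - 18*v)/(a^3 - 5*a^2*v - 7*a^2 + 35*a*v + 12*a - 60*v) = (-a - 6*v)/(-a^2 + 5*a*v + 4*a - 20*v)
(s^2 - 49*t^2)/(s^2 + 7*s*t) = (s - 7*t)/s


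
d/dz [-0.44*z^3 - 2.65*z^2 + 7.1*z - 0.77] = -1.32*z^2 - 5.3*z + 7.1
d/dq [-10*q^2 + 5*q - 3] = 5 - 20*q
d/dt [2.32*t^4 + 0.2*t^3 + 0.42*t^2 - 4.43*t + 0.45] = 9.28*t^3 + 0.6*t^2 + 0.84*t - 4.43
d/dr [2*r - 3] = 2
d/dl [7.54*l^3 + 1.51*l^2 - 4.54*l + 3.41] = 22.62*l^2 + 3.02*l - 4.54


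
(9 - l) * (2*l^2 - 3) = -2*l^3 + 18*l^2 + 3*l - 27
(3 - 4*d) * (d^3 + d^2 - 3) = -4*d^4 - d^3 + 3*d^2 + 12*d - 9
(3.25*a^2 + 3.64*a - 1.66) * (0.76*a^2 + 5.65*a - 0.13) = 2.47*a^4 + 21.1289*a^3 + 18.8819*a^2 - 9.8522*a + 0.2158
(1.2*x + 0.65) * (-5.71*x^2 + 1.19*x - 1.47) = -6.852*x^3 - 2.2835*x^2 - 0.9905*x - 0.9555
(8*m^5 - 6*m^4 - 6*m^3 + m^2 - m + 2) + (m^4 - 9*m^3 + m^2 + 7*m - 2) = 8*m^5 - 5*m^4 - 15*m^3 + 2*m^2 + 6*m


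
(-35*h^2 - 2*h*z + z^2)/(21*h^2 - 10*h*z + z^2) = (5*h + z)/(-3*h + z)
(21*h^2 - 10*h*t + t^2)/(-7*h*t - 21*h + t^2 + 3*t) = (-3*h + t)/(t + 3)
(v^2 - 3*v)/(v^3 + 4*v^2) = (v - 3)/(v*(v + 4))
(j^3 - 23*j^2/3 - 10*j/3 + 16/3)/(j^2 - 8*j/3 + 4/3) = (j^2 - 7*j - 8)/(j - 2)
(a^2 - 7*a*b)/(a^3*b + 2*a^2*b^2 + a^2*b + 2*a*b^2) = (a - 7*b)/(b*(a^2 + 2*a*b + a + 2*b))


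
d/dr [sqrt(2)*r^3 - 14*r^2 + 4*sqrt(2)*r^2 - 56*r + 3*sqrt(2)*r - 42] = 3*sqrt(2)*r^2 - 28*r + 8*sqrt(2)*r - 56 + 3*sqrt(2)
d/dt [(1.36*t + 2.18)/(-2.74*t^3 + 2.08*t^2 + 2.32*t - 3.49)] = (7.4528*t^3 + 15.0908*t^2 - 9.0688*t - 9.804)/(7.5076*t^6 - 11.3984*t^5 - 8.3872*t^4 + 28.7764*t^3 - 9.136*t^2 - 16.1936*t + 12.1801)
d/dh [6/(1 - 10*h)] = 60/(10*h - 1)^2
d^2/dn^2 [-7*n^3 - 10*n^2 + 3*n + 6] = -42*n - 20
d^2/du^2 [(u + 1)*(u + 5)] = 2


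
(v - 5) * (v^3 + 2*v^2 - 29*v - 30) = v^4 - 3*v^3 - 39*v^2 + 115*v + 150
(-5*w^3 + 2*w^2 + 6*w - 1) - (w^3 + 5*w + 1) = -6*w^3 + 2*w^2 + w - 2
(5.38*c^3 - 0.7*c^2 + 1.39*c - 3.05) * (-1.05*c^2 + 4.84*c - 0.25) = -5.649*c^5 + 26.7742*c^4 - 6.1925*c^3 + 10.1051*c^2 - 15.1095*c + 0.7625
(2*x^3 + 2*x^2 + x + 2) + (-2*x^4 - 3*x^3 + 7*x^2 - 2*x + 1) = -2*x^4 - x^3 + 9*x^2 - x + 3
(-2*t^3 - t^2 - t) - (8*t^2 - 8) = -2*t^3 - 9*t^2 - t + 8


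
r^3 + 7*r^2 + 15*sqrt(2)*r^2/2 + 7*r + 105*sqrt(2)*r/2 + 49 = (r + 7)*(r + sqrt(2)/2)*(r + 7*sqrt(2))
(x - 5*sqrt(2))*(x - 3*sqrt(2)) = x^2 - 8*sqrt(2)*x + 30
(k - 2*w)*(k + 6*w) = k^2 + 4*k*w - 12*w^2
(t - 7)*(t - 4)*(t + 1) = t^3 - 10*t^2 + 17*t + 28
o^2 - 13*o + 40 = (o - 8)*(o - 5)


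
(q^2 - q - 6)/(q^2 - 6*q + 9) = (q + 2)/(q - 3)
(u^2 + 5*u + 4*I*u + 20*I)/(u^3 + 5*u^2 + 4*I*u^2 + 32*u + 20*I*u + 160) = (u + 4*I)/(u^2 + 4*I*u + 32)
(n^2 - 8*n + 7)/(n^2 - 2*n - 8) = (-n^2 + 8*n - 7)/(-n^2 + 2*n + 8)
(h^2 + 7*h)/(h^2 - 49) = h/(h - 7)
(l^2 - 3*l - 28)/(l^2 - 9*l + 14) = (l + 4)/(l - 2)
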